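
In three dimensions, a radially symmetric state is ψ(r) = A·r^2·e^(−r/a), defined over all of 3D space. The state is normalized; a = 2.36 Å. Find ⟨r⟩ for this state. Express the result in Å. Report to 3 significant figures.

⟨r⟩ ≈ 8.26 Å

By definition ⟨r⟩ = ∫ r |ψ(r)|² 4πr² dr.
The ratio of the moment integral to the normalization integral gives ⟨r⟩ = 7·a/2.
With a = 2.36, ⟨r⟩ = 8.260.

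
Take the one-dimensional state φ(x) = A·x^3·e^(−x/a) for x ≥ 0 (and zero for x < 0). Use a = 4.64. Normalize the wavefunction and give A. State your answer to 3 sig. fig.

The normalization condition is ∫|φ|² dx = 1 from 0 to ∞.
Using ∫₀^∞ xⁿ e^(−αx) dx = n!/αⁿ⁺¹, carrying out the integral gives A² · 45·a^7/8.
Setting this equal to 1 gives A² = 1/(45·a^7/8).
Substituting a = 4.64 gives A² = 0.000003839, so A = 0.001959.

A ≈ 0.00196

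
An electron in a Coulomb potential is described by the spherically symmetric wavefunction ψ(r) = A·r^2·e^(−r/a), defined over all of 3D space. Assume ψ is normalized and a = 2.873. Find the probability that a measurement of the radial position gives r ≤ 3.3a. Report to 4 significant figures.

P ≈ 0.4892

With dV = 4πr²dr, the probability is ∫|ψ|² dV over r ≤ 3.3a.
The full normalization integral is A²·[45·π·a^7/2] = 1, fixing A².
Substituting u = r/a, A², 4π and the length scale all cancel in the ratio: P = ∫_{0}^{3.3} u^6·e^(-2·u) du / ∫_{0}^{∞} u^6·e^(-2·u) du.
An antiderivative of u^6·e^(-2·u) is -(4·u^6 + 12·u^5 + 30·u^4 + 60·u^3 + 90·u^2 + 90·u + 45)·e^(-2·u)/8; evaluating from 0 to 3.3 gives ≈ 2.75153, while the full integral is 45/8.
This evaluates to P = 0.48916.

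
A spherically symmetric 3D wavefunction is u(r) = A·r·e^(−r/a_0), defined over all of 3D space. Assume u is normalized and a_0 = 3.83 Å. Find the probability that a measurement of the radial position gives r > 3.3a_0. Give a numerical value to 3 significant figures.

P ≈ 0.213

Integrate the radial probability density 4πr²|u|² over r > 3.3a_0.
A² is fixed by ∫₀^∞ 4πr²|u|² dr = 1, i.e. A² = (3·π·a_0^5)^(−1).
Substituting t = r/a_0, A², 4π and the length scale all cancel in the ratio: P = ∫_{3.3}^{∞} t^4·e^(-2·t) dt / ∫_{0}^{∞} t^4·e^(-2·t) dt.
An antiderivative of t^4·e^(-2·t) is -(t^4/2 + t^3 + 3·t^2/2 + 3·t/2 + 3/4)·e^(-2·t); evaluating from 3.3 to ∞ gives ≈ 0.15953, while the full integral is 3/4.
This evaluates to P = 0.2127.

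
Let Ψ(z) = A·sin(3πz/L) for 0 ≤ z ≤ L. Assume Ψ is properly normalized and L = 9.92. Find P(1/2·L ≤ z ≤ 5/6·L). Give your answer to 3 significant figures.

P ≈ 0.333

The probability is P = ∫ |Ψ|² dz over [1/2·L, 5/6·L].
Since A² = 1/(L/2), this is the region integral divided by the full normalization integral.
Substituting u = z/L, A² and the length scale cancel in the ratio: P = ∫_{1/2}^{5/6} sin(3·π·u)^2 du / ∫_{0}^{1} sin(3·π·u)^2 du.
An antiderivative of sin(3·π·u)^2 is u/2 - sin(6·π·u)/(12·π); evaluating from 1/2 to 5/6 gives 1/6, while the full integral is 1/2.
This works out to P = 1/3.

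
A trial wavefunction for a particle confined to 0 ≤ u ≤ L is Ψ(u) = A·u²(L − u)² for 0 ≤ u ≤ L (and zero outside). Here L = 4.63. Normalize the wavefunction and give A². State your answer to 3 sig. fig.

The normalization condition is ∫|Ψ|² du = 1 from 0 to L.
Expanding the polynomial and integrating term by term, ∫|Ψ|² du = A²·(L^9/630).
With L = 4.63: A² = 0.0006443 and A = 0.02538.

A^2 ≈ 0.000644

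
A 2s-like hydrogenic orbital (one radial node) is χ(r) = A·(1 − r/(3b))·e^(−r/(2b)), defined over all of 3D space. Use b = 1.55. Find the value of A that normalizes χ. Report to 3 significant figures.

A ≈ 0.179

Normalization requires ∫|χ|² 4πr² dr = 1, integrated from 0 to ∞.
In 3D with spherical symmetry the volume element is 4πr² dr.
Recall ∫₀^∞ r^m e^(−r/β) dr = m!·β^(m+1), with χ = A·(1 − r/(3b))·e^(−r/(2b)), the integral evaluates to A²·[8·π·b^3/3].
Hence A² = 1/[8·π·b^3/3].
Plugging in b = 1.55 yields A = 0.1790.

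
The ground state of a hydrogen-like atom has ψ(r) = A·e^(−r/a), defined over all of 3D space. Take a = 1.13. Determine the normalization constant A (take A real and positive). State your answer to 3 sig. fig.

A ≈ 0.470

Require ∫ |ψ|² 4πr² dr = 1 over the whole domain.
In 3D with spherical symmetry the volume element is 4πr² dr.
Using ∫₀^∞ rⁿ e^(−αr) dr = n!/αⁿ⁺¹, with ψ = A·e^(−r/a), the integral evaluates to A²·[π·a^3].
Hence A² = 1/[π·a^3].
Plugging in a = 1.13 yields A = 0.4697.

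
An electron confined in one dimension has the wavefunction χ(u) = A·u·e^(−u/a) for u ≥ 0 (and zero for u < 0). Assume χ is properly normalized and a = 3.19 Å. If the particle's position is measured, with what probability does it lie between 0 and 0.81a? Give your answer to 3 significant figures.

The probability is P = ∫ |χ|² du over [0, 0.81a].
With A² fixed by ∫|χ|² = 1, i.e. A² = (a^3/4)^(−1), substitute and integrate.
In terms of t = u/a (A² and the length scale cancel between numerator and denominator), P = [∫_{0}^{0.81} t^2·e^(-2·t) dt] / [∫_{0}^{∞} t^2·e^(-2·t) dt].
An antiderivative of t^2·e^(-2·t) is -(2·t^2 + 2·t + 1)·e^(-2·t)/4; evaluating from 0 to 0.81 gives ≈ 0.055456, while the full integral is 1/4.
The result is P = 0.2218.

P ≈ 0.222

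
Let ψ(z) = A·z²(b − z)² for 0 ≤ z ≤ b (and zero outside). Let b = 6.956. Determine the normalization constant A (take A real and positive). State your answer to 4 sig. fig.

The normalization condition is ∫|ψ|² dz = 1 from 0 to b.
With ψ = A·z²(b − z)², the integral evaluates to A²·[b^9/630].
So A² = (b^9/630)^(−1).
Substituting b = 6.956 gives A² = 0.000016524, so A = 0.0040649.

A ≈ 0.004065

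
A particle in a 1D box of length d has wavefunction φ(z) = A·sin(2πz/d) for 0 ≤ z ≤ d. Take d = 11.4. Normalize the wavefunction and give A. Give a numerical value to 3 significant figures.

A ≈ 0.419

The normalization condition is ∫|φ|² dz = 1 from 0 to d.
With ∫₀^d sin²(nπz/d) dz = d/2, the integral (without the A² prefactor) comes out to d/2.
Setting this equal to 1 gives A² = 1/(d/2).
Substituting d = 11.4 gives A² = 0.1754, so A = 0.4189.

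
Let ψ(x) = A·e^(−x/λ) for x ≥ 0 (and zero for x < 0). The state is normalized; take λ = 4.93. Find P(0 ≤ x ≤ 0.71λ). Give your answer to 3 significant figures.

P ≈ 0.758

|ψ|² is the probability density, so P = ∫_{0}^{0.71λ} |ψ|² dx.
The normalization integral ∫|ψ|²dx over the whole domain equals λ/2·A², and A² cancels in the ratio.
In terms of u = x/λ (A² and the length scale cancel between numerator and denominator), P = [∫_{0}^{0.71} e^(-2·u) du] / [∫_{0}^{∞} e^(-2·u) du].
With ∫ e^(-2·u) du = -e^(-2·u)/2 + C, the region integral is 1/2 - e^(-71/50)/2 and the full one is 1/2.
Taking the ratio, P = 0.7583.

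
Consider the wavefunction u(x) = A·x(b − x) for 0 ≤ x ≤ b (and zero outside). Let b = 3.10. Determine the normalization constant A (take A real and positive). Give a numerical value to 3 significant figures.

A ≈ 0.324

The normalization condition is ∫|u|² dx = 1 from 0 to b.
∫|u|² dx = A²·(b^5/30).
So A² = (b^5/30)^(−1).
Substituting b = 3.10 gives A² = 0.1048, so A = 0.3237.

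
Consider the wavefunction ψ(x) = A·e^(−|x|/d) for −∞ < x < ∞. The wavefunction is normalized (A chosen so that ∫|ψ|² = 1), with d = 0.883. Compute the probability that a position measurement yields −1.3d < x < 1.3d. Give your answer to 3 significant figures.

The probability is P = ∫ |ψ|² dx over [−1.3d, 1.3d].
The normalization integral ∫|ψ|²dx over the whole domain equals d·A², and A² cancels in the ratio.
By symmetry take twice the x ≥ 0 contribution in numerator and denominator; the 2's cancel. Let u = x/d; then A² and the length scale cancel, so P = ∫_{0}^{1.3} e^(-2·u) du ÷ ∫_{0}^{∞} e^(-2·u) du.
With ∫ e^(-2·u) du = -e^(-2·u)/2 + C, the region integral is 1/2 - e^(-13/5)/2 and the full one is 1/2.
This works out to P = 0.9257.

P ≈ 0.926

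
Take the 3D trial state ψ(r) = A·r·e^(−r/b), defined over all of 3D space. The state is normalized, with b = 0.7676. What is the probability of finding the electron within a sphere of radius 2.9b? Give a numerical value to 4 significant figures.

With dV = 4πr²dr, the probability is ∫|ψ|² dV over r ≤ 2.9b.
Normalization gives A² = 1/(3·π·b^5).
Substituting u = r/b, A², 4π and the length scale all cancel in the ratio: P = ∫_{0}^{2.9} u^4·e^(-2·u) du / ∫_{0}^{∞} u^4·e^(-2·u) du.
With ∫ u^4·e^(-2·u) du = -(u^4/2 + u^3 + 3·u^2/2 + 3·u/2 + 3/4)·e^(-2·u) + C, the region integral is ≈ 0.515461 and the full one is 3/4.
The region integral divided by the full integral gives P = 0.68728.

P ≈ 0.6873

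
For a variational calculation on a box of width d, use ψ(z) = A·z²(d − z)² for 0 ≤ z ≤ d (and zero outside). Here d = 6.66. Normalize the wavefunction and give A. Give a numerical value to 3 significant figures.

We need A² ∫|f|² dz = 1, taking the integral from 0 to d.
Expanding the polynomial and integrating term by term, carrying out the integral gives A² · d^9/630.
With d = 6.66: A² = 0.00002444 and A = 0.004944.

A ≈ 0.00494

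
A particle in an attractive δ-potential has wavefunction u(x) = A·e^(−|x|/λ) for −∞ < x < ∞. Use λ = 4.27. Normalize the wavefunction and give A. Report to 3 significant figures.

A ≈ 0.484

Normalization requires ∫|u|² dx = 1, integrated from −∞ to ∞.
Using ∫₀^∞ xⁿ e^(−αx) dx = n!/αⁿ⁺¹, carrying out the integral gives A² · λ.
So A² = (λ)^(−1).
Plugging in λ = 4.27 yields A = 0.4839.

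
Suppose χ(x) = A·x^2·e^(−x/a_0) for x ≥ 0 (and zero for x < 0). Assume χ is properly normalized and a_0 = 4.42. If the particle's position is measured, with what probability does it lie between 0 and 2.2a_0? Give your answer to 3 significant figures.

P ≈ 0.449

P = ∫_{0}^{2.2a_0} |χ(x)|² dx.
The normalization integral ∫|χ|²dx over the whole domain equals 3·a_0^5/4·A², and A² cancels in the ratio.
In terms of u = x/a_0 (A² and the length scale cancel between numerator and denominator), P = [∫_{0}^{2.2} u^4·e^(-2·u) du] / [∫_{0}^{∞} u^4·e^(-2·u) du].
With ∫ u^4·e^(-2·u) du = -(u^4/2 + u^3 + 3·u^2/2 + 3·u/2 + 3/4)·e^(-2·u) + C, the region integral is ≈ 0.33661 and the full one is 3/4.
Taking the ratio, P = 0.4488.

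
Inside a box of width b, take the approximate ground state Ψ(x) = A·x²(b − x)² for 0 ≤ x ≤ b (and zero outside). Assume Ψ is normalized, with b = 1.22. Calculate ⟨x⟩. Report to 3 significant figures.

⟨x⟩ ≈ 0.610

The expectation value is the |Ψ|²-weighted average of x: ∫ x|Ψ|² dx.
Expanding the polynomial and integrating term by term, since the A² factors cancel between numerator and denominator, ⟨x⟩ = b/2.
With b = 1.22, ⟨x⟩ = 0.6100.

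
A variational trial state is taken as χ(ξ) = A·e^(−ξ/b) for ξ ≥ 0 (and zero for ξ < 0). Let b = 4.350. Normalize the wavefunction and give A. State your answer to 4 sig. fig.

Require ∫ |χ|² dξ = 1 over the whole domain.
Carrying out the integral gives A² · b/2.
So A² = (b/2)^(−1).
Substituting b = 4.350 gives A² = 0.45977, so A = 0.67806.

A ≈ 0.6781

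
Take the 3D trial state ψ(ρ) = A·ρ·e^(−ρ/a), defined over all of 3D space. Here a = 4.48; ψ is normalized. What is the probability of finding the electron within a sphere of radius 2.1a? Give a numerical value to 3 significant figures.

P ≈ 0.410

With dV = 4πρ²dρ, the probability is ∫|ψ|² dV over ρ ≤ 2.1a.
The full normalization integral is A²·[3·π·a^5] = 1, fixing A².
In terms of u = ρ/a (A², 4π and the length scale all cancel between numerator and denominator), P = [∫_{0}^{2.1} u^4·e^(-2·u) du] / [∫_{0}^{∞} u^4·e^(-2·u) du].
An antiderivative of u^4·e^(-2·u) is -(u^4/2 + u^3 + 3·u^2/2 + 3·u/2 + 3/4)·e^(-2·u); evaluating from 0 to 2.1 gives ≈ 0.30763, while the full integral is 3/4.
The region integral divided by the full integral gives P = 0.4102.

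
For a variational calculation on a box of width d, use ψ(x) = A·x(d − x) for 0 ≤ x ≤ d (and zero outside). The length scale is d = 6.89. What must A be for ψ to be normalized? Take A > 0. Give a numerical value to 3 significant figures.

A ≈ 0.0440

The normalization condition is ∫|ψ|² dx = 1 from 0 to d.
Expanding the polynomial and integrating term by term, with ψ = A·x(d − x), the integral evaluates to A²·[d^5/30].
So A² = (d^5/30)^(−1).
Substituting d = 6.89 gives A² = 0.001932, so A = 0.04396.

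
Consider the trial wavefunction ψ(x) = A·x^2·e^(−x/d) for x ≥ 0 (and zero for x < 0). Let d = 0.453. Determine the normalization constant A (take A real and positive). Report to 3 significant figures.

A ≈ 8.36

The normalization condition is ∫|ψ|² dx = 1 from 0 to ∞.
The integral (without the A² prefactor) comes out to 3·d^5/4.
Setting this equal to 1 gives A² = 1/(3·d^5/4).
Plugging in d = 0.453 yields A = 8.360.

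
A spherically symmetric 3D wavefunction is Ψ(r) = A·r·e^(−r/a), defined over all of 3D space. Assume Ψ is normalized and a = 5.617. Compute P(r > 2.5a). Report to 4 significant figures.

With dV = 4πr²dr, the probability is ∫|Ψ|² dV over r > 2.5a.
The full normalization integral is A²·[3·π·a^5] = 1, fixing A².
Let u = r/a; then A², 4π and the length scale all cancel, so P = ∫_{2.5}^{∞} u^4·e^(-2·u) du ÷ ∫_{0}^{∞} u^4·e^(-2·u) du.
Using ∫ u^4·e^(-2·u) du = -(u^4/2 + u^3 + 3·u^2/2 + 3·u/2 + 3/4)·e^(-2·u), the numerator is 1569·e^(-5)/32 and the denominator is 3/4.
The region integral divided by the full integral gives P = 0.44049.

P ≈ 0.4405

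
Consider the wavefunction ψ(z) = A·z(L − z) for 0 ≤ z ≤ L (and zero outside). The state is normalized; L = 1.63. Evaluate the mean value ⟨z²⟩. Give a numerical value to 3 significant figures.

⟨z²⟩ = ∫ z^2 |ψ|² dz over the full domain.
Since the A² factors cancel between numerator and denominator, ⟨z²⟩ = 2·L^2/7.
With L = 1.63, ⟨z^2⟩ = 0.7591.

⟨z^2⟩ ≈ 0.759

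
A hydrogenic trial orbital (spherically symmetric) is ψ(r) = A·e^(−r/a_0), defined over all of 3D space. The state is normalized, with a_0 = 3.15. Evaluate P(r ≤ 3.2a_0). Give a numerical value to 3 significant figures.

With dV = 4πr²dr, the probability is ∫|ψ|² dV over r ≤ 3.2a_0.
A² is fixed by ∫₀^∞ 4πr²|ψ|² dr = 1, i.e. A² = (π·a_0^3)^(−1).
Substituting u = r/a_0, A², 4π and the length scale all cancel in the ratio: P = ∫_{0}^{3.2} u^2·e^(-2·u) du / ∫_{0}^{∞} u^2·e^(-2·u) du.
With ∫ u^2·e^(-2·u) du = -(2·u^2 + 2·u + 1)·e^(-2·u)/4 + C, the region integral is 1/4 - 697·e^(-32/5)/100 and the full one is 1/4.
This evaluates to P = 0.9537.

P ≈ 0.954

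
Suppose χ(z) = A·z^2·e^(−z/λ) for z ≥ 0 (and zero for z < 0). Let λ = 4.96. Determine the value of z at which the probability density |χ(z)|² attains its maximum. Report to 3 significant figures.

Set d/dz [|χ(z)|²] = 0 and solve for z > 0.
Solving yields z = 2·λ.
With λ = 4.96, the most probable position is 9.920.

z ≈ 9.92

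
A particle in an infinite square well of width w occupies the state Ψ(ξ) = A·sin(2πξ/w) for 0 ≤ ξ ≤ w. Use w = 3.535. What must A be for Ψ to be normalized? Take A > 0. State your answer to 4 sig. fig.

Require ∫ |Ψ|² dξ = 1 over the whole domain.
Carrying out the integral gives A² · w/2.
Plugging in w = 3.535 yields A = 0.75218.

A ≈ 0.7522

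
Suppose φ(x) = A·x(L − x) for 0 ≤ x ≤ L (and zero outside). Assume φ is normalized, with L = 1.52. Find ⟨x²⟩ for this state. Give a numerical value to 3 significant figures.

⟨x²⟩ = ∫ x^2 |φ|² dx over the full domain.
Expanding the polynomial and integrating term by term, since the A² factors cancel between numerator and denominator, ⟨x²⟩ = 2·L^2/7.
Putting L = 1.52 gives 0.6601.

⟨x^2⟩ ≈ 0.660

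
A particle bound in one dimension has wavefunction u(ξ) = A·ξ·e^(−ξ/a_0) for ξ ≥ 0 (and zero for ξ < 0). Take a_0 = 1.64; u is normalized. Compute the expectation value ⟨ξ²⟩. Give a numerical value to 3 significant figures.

By definition ⟨ξ²⟩ = ∫ ξ^2 |u(ξ)|² dξ.
Recall ∫₀^∞ ξ^m e^(−ξ/β) dξ = m!·β^(m+1), evaluating both integrals, ⟨ξ²⟩ = 3·a_0^2.
Putting a_0 = 1.64 gives 8.069.

⟨ξ^2⟩ ≈ 8.07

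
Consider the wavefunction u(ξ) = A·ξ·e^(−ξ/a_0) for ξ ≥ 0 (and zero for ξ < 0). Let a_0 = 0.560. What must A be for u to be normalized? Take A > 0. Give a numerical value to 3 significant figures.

Require ∫ |u|² dξ = 1 over the whole domain.
With u = A·ξ·e^(−ξ/a_0), the integral evaluates to A²·[a_0^3/4].
So A² = (a_0^3/4)^(−1).
Plugging in a_0 = 0.560 yields A = 4.773.

A ≈ 4.77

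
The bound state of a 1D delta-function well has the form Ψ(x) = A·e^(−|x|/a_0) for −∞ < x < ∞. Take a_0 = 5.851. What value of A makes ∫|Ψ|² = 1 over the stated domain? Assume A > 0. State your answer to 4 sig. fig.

Normalization requires ∫|Ψ|² dx = 1, integrated from −∞ to ∞.
The integral (without the A² prefactor) comes out to a_0.
Setting this equal to 1 gives A² = 1/(a_0).
Substituting a_0 = 5.851 gives A² = 0.17091, so A = 0.41341.

A ≈ 0.4134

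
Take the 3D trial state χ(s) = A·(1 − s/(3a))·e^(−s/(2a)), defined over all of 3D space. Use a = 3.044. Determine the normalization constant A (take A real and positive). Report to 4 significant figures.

A ≈ 0.06505

The normalization condition is ∫|χ|² 4πs² ds = 1 from 0 to ∞.
In 3D with spherical symmetry the volume element is 4πs² ds.
Carrying out the integral gives A² · 8·π·a^3/3.
So A² = (8·π·a^3/3)^(−1).
With a = 3.044: A² = 0.0042320 and A = 0.065054.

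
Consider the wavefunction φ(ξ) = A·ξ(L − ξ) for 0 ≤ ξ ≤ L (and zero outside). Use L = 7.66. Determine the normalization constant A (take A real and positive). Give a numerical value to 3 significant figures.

The normalization condition is ∫|φ|² dξ = 1 from 0 to L.
Expanding the polynomial and integrating term by term, with φ = A·ξ(L − ξ), the integral evaluates to A²·[L^5/30].
Setting this equal to 1 gives A² = 1/(L^5/30).
Substituting L = 7.66 gives A² = 0.001138, so A = 0.03373.

A ≈ 0.0337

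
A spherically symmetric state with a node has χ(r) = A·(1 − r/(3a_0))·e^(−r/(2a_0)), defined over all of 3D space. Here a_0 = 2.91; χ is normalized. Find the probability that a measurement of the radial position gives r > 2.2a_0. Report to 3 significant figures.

P ≈ 0.662

Integrate the radial probability density 4πr²|χ|² over r > 2.2a_0.
A² is fixed by ∫₀^∞ 4πr²|χ|² dr = 1, i.e. A² = (8·π·a_0^3/3)^(−1).
Let u = r/a_0; then A², 4π and the length scale all cancel, so P = ∫_{2.2}^{∞} u^2·(1 - u/3)^2·e^(-u) du ÷ ∫_{0}^{∞} u^2·(1 - u/3)^2·e^(-u) du.
Using ∫ u^2·(1 - u/3)^2·e^(-u) du = (-u^4 + 2·u^3 - 3·u^2 - 6·u - 6)·e^(-u)/9, the numerator is ≈ 0.44136 and the denominator is 2/3.
The region integral divided by the full integral gives P = 0.6620.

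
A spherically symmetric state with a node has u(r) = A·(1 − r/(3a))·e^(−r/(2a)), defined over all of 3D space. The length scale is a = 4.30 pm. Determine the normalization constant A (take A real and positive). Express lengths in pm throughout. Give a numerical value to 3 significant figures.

Require ∫ |u|² 4πr² dr = 1 over the whole domain.
Using ∫₀^∞ rⁿ e^(−αr) dr = n!/αⁿ⁺¹, ∫|u|² 4πr² dr = A²·(8·π·a^3/3).
Setting this equal to 1 gives A² = 1/(8·π·a^3/3).
Plugging in a = 4.30 yields A = 0.03875.

A ≈ 0.0387 pm^(-3/2)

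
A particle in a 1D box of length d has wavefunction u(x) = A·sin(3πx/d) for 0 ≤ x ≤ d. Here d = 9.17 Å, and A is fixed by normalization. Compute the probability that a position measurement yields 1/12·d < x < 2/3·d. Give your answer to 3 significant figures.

P = ∫_{1/12·d}^{2/3·d} |u(x)|² dx.
Since A² = 1/(d/2), this is the region integral divided by the full normalization integral.
In terms of t = x/d (A² and the length scale cancel between numerator and denominator), P = [∫_{1/12}^{2/3} sin(3·π·t)^2 dt] / [∫_{0}^{1} sin(3·π·t)^2 dt].
An antiderivative of sin(3·π·t)^2 is t/2 - sin(6·π·t)/(12·π); evaluating from 1/12 to 2/3 gives 1/(12·π) + 7/24, while the full integral is 1/2.
Taking the ratio, P = (2 + 7·π)/(12·π).

P ≈ 0.636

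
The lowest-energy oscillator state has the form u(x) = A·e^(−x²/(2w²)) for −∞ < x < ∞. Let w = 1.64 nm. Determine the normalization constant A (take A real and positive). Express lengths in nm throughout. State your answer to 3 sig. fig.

A ≈ 0.587 nm^(-1/2)

The normalization condition is ∫|u|² dx = 1 from −∞ to ∞.
∫|u|² dx = A²·(√(π)·w).
So A² = (√(π)·w)^(−1).
With w = 1.64: A² = 0.3440 and A = 0.5865.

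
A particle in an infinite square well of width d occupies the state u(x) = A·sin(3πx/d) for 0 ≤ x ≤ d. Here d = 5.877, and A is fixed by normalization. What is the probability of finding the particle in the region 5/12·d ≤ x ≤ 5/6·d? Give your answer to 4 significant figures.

P ≈ 0.4697

The probability is P = ∫ |u|² dx over [5/12·d, 5/6·d].
The normalization integral ∫|u|²dx over the whole domain equals d/2·A², and A² cancels in the ratio.
Let t = x/d; then A² and the length scale cancel, so P = ∫_{5/12}^{5/6} sin(3·π·t)^2 dt ÷ ∫_{0}^{1} sin(3·π·t)^2 dt.
Using ∫ sin(3·π·t)^2 dt = t/2 - sin(6·π·t)/(12·π), the numerator is 1/(12·π) + 5/24 and the denominator is 1/2.
This works out to P = (2 + 5·π)/(12·π).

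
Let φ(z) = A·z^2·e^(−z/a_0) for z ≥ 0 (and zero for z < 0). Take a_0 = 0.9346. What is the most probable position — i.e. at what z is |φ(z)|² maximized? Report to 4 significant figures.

The maximum of |φ(z)|² occurs where its derivative vanishes.
This gives z = 2·a_0.
With a_0 = 0.9346, the most probable position is 1.8692.

z ≈ 1.869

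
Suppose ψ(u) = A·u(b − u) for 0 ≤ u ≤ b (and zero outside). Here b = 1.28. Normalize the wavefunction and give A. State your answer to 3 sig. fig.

A ≈ 2.95

Require ∫ |ψ|² du = 1 over the whole domain.
Expanding the polynomial and integrating term by term, ∫|ψ|² du = A²·(b^5/30).
Hence A² = 1/[b^5/30].
Substituting b = 1.28 gives A² = 8.731, so A = 2.955.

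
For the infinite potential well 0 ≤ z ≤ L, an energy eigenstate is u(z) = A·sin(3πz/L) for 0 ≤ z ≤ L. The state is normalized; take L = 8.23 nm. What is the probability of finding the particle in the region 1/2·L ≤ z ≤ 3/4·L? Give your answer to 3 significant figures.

P = ∫_{1/2·L}^{3/4·L} |u(z)|² dz.
Since A² = 1/(L/2), this is the region integral divided by the full normalization integral.
Let t = z/L; then A² and the length scale cancel, so P = ∫_{1/2}^{3/4} sin(3·π·t)^2 dt ÷ ∫_{0}^{1} sin(3·π·t)^2 dt.
Using ∫ sin(3·π·t)^2 dt = t/2 - sin(6·π·t)/(12·π), the numerator is 1/8 - 1/(12·π) and the denominator is 1/2.
Taking the ratio, P = (-2 + 3·π)/(12·π).

P ≈ 0.197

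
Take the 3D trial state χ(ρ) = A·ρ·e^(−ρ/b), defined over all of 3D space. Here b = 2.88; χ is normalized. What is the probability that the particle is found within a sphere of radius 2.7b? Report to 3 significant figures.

P ≈ 0.627

With dV = 4πρ²dρ, the probability is ∫|χ|² dV over ρ ≤ 2.7b.
Normalization gives A² = 1/(3·π·b^5).
Substituting u = ρ/b, A², 4π and the length scale all cancel in the ratio: P = ∫_{0}^{2.7} u^4·e^(-2·u) du / ∫_{0}^{∞} u^4·e^(-2·u) du.
An antiderivative of u^4·e^(-2·u) is -(u^4/2 + u^3 + 3·u^2/2 + 3·u/2 + 3/4)·e^(-2·u); evaluating from 0 to 2.7 gives ≈ 0.47002, while the full integral is 3/4.
Taking the ratio yields P = 0.6267.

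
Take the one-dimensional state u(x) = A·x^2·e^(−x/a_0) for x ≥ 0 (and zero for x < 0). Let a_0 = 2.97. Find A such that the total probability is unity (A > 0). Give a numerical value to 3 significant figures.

A ≈ 0.0760

Require ∫ |u|² dx = 1 over the whole domain.
With ∫₀^∞ x^4 e^(−αx) dx = 4!/α^5, with u = A·x^2·e^(−x/a_0), the integral evaluates to A²·[3·a_0^5/4].
So A² = (3·a_0^5/4)^(−1).
Substituting a_0 = 2.97 gives A² = 0.005770, so A = 0.07596.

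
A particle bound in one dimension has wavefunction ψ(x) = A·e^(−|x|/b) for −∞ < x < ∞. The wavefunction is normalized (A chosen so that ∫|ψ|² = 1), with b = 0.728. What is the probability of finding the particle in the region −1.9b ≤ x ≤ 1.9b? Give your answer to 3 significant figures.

P ≈ 0.978

The probability is P = ∫ |ψ|² dx over [−1.9b, 1.9b].
With A² fixed by ∫|ψ|² = 1, i.e. A² = (b)^(−1), substitute and integrate.
Both integrals are even about x = 0, so only the x ≥ 0 halves are needed (the factors of 2 cancel). In terms of u = x/b (A² and the length scale cancel between numerator and denominator), P = [∫_{0}^{1.9} e^(-2·u) du] / [∫_{0}^{∞} e^(-2·u) du].
With ∫ e^(-2·u) du = -e^(-2·u)/2 + C, the region integral is 1/2 - e^(-19/5)/2 and the full one is 1/2.
This works out to P = 0.9776.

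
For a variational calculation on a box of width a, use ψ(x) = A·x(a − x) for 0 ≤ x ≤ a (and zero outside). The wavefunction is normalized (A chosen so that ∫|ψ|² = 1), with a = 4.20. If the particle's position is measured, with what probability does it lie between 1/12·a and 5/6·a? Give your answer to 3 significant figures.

P ≈ 0.959

The probability is P = ∫ |ψ|² dx over [1/12·a, 5/6·a].
Since A² = 1/(a^5/30), this is the region integral divided by the full normalization integral.
Substituting u = x/a, A² and the length scale cancel in the ratio: P = ∫_{1/12}^{5/6} u^2·(1 - u)^2 du / ∫_{0}^{1} u^2·(1 - u)^2 du.
With ∫ u^2·(1 - u)^2 du = u^3·(6·u^2 - 15·u + 10)/30 + C, the region integral is ≈ 0.031981 and the full one is 1/30.
Taking the ratio, P = 4421/4608.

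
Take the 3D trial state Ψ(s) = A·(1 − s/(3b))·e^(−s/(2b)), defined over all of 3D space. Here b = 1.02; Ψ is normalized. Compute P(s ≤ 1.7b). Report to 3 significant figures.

With dV = 4πs²ds, the probability is ∫|Ψ|² dV over s ≤ 1.7b.
Normalization gives A² = 1/(8·π·b^3/3).
Let u = s/b; then A², 4π and the length scale all cancel, so P = ∫_{0}^{1.7} u^2·(1 - u/3)^2·e^(-u) du ÷ ∫_{0}^{∞} u^2·(1 - u/3)^2·e^(-u) du.
An antiderivative of u^2·(1 - u/3)^2·e^(-u) is (-u^4 + 2·u^3 - 3·u^2 - 6·u - 6)·e^(-u)/9; evaluating from 0 to 1.7 gives ≈ 0.19177, while the full integral is 2/3.
This evaluates to P = 0.2877.

P ≈ 0.288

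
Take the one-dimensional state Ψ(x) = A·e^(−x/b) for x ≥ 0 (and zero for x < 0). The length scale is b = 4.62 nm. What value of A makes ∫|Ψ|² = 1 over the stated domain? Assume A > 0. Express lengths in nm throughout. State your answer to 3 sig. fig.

We need A² ∫|f|² dx = 1, taking the integral from 0 to ∞.
Recall ∫₀^∞ x^m e^(−x/β) dx = m!·β^(m+1), carrying out the integral gives A² · b/2.
So A² = (b/2)^(−1).
With b = 4.62: A² = 0.4329 and A = 0.6580.

A ≈ 0.658 nm^(-1/2)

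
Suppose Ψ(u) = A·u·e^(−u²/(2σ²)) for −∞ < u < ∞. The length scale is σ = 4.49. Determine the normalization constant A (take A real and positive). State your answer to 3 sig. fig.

A ≈ 0.112

Normalization requires ∫|Ψ|² du = 1, integrated from −∞ to ∞.
Carrying out the integral gives A² · √(π)·σ^3/2.
Setting this equal to 1 gives A² = 1/(√(π)·σ^3/2).
Substituting σ = 4.49 gives A² = 0.01247, so A = 0.1116.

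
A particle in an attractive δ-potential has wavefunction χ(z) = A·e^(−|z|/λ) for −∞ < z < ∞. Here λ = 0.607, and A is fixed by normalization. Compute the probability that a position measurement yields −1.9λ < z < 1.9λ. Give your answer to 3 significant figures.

|χ|² is the probability density, so P = ∫_{−1.9λ}^{1.9λ} |χ|² dz.
The normalization integral ∫|χ|²dz over the whole domain equals λ·A², and A² cancels in the ratio.
By symmetry take twice the z ≥ 0 contribution in numerator and denominator; the 2's cancel. Substituting u = z/λ, A² and the length scale cancel in the ratio: P = ∫_{0}^{1.9} e^(-2·u) du / ∫_{0}^{∞} e^(-2·u) du.
With ∫ e^(-2·u) du = -e^(-2·u)/2 + C, the region integral is 1/2 - e^(-19/5)/2 and the full one is 1/2.
This works out to P = 0.9776.

P ≈ 0.978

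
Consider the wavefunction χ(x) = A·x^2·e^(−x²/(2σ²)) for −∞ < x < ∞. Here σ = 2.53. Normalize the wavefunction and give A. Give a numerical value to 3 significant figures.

A ≈ 0.0852

Normalization requires ∫|χ|² dx = 1, integrated from −∞ to ∞.
Carrying out the integral gives A² · 3·√(π)·σ^5/4.
Hence A² = 1/[3·√(π)·σ^5/4].
Plugging in σ = 2.53 yields A = 0.08519.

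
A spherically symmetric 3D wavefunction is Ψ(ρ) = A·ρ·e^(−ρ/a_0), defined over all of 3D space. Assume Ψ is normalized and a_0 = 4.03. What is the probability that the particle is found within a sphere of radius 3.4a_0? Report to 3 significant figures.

P ≈ 0.808

Integrate the radial probability density 4πρ²|Ψ|² over ρ ≤ 3.4a_0.
A² is fixed by ∫₀^∞ 4πρ²|Ψ|² dρ = 1, i.e. A² = (3·π·a_0^5)^(−1).
Let u = ρ/a_0; then A², 4π and the length scale all cancel, so P = ∫_{0}^{3.4} u^4·e^(-2·u) du ÷ ∫_{0}^{∞} u^4·e^(-2·u) du.
An antiderivative of u^4·e^(-2·u) is -(u^4/2 + u^3 + 3·u^2/2 + 3·u/2 + 3/4)·e^(-2·u); evaluating from 0 to 3.4 gives ≈ 0.60598, while the full integral is 3/4.
Taking the ratio yields P = 0.8080.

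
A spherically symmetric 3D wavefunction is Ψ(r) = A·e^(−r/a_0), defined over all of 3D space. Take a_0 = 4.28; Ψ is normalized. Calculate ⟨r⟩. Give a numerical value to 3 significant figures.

⟨r⟩ ≈ 6.42

⟨r⟩ = ∫ r |Ψ|² 4πr² dr over the full domain.
Using ∫₀^∞ rⁿ e^(−αr) dr = n!/αⁿ⁺¹, the ratio of the moment integral to the normalization integral gives ⟨r⟩ = 3·a_0/2.
Putting a_0 = 4.28 gives 6.420.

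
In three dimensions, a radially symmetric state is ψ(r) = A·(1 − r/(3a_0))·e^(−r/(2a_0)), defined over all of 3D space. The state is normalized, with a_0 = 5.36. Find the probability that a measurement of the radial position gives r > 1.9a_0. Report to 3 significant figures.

P ≈ 0.687

P = ∫ |ψ|² 4πr² dr over r > 1.9a_0.
A² is fixed by ∫₀^∞ 4πr²|ψ|² dr = 1, i.e. A² = (8·π·a_0^3/3)^(−1).
Let u = r/a_0; then A², 4π and the length scale all cancel, so P = ∫_{1.9}^{∞} u^2·(1 - u/3)^2·e^(-u) du ÷ ∫_{0}^{∞} u^2·(1 - u/3)^2·e^(-u) du.
An antiderivative of u^2·(1 - u/3)^2·e^(-u) is (-u^4 + 2·u^3 - 3·u^2 - 6·u - 6)·e^(-u)/9; evaluating from 1.9 to ∞ gives ≈ 0.45775, while the full integral is 2/3.
The region integral divided by the full integral gives P = 0.6866.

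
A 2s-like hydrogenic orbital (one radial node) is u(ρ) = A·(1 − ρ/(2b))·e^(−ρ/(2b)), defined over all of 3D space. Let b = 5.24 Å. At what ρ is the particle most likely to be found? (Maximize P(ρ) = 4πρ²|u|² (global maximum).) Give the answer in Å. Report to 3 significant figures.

ρ ≈ 27.4 Å

The maximum of P(ρ) = 4πρ²|u|² occurs where its derivative vanishes.
This gives ρ = b·(√(5) + 3).
With b = 5.24, the most probable radial distance is 27.44 Å.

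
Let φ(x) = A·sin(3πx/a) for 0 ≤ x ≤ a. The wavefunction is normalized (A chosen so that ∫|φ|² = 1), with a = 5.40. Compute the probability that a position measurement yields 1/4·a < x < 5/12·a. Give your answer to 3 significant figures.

P ≈ 0.0606

|φ|² is the probability density, so P = ∫_{1/4·a}^{5/12·a} |φ|² dx.
With A² fixed by ∫|φ|² = 1, i.e. A² = (a/2)^(−1), substitute and integrate.
Substituting u = x/a, A² and the length scale cancel in the ratio: P = ∫_{1/4}^{5/12} sin(3·π·u)^2 du / ∫_{0}^{1} sin(3·π·u)^2 du.
An antiderivative of sin(3·π·u)^2 is u/2 - sin(6·π·u)/(12·π); evaluating from 1/4 to 5/12 gives 1/12 - 1/(6·π), while the full integral is 1/2.
Evaluating gives P = (-2 + π)/(6·π).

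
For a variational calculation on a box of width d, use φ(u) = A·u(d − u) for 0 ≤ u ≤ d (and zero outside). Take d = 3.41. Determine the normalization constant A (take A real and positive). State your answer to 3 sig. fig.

Normalization requires ∫|φ|² du = 1, integrated from 0 to d.
∫|φ|² du = A²·(d^5/30).
Hence A² = 1/[d^5/30].
Plugging in d = 3.41 yields A = 0.2551.

A ≈ 0.255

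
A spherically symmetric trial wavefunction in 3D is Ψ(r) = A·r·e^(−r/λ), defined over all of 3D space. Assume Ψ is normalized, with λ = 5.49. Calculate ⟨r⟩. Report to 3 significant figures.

By definition ⟨r⟩ = ∫ r |Ψ(r)|² 4πr² dr.
Using ∫₀^∞ rⁿ e^(−αr) dr = n!/αⁿ⁺¹, the ratio of the moment integral to the normalization integral gives ⟨r⟩ = 5·λ/2.
With λ = 5.49, ⟨r⟩ = 13.73.

⟨r⟩ ≈ 13.7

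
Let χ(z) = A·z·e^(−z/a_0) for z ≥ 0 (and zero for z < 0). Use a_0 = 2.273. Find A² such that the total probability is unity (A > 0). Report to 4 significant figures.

A^2 ≈ 0.3406

Normalization requires ∫|χ|² dz = 1, integrated from 0 to ∞.
With χ = A·z·e^(−z/a_0), the integral evaluates to A²·[a_0^3/4].
Hence A² = 1/[a_0^3/4].
Substituting a_0 = 2.273 gives A² = 0.34061, so A = 0.58362.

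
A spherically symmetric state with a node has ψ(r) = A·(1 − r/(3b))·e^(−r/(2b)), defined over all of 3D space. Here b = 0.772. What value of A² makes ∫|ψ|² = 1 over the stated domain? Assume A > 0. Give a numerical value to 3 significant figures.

The normalization condition is ∫|ψ|² 4πr² dr = 1 from 0 to ∞.
With ∫₀^∞ r^4 e^(−αr) dr = 4!/α^5, the integral (without the A² prefactor) comes out to 8·π·b^3/3.
Setting this equal to 1 gives A² = 1/(8·π·b^3/3).
With b = 0.772: A² = 0.2594 and A = 0.5093.

A^2 ≈ 0.259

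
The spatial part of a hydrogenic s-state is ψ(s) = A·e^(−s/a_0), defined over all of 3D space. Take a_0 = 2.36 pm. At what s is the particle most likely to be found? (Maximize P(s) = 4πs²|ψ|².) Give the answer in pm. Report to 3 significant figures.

s ≈ 2.36 pm

Differentiate P(s) = 4πs²|ψ|² with respect to s and set to zero.
Solving yields s = a_0.
With a_0 = 2.36, the most probable radial distance is 2.360 pm.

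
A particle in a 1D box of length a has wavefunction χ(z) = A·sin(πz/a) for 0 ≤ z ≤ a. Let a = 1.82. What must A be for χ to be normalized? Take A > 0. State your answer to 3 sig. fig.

A ≈ 1.05

Normalization requires ∫|χ|² dz = 1, integrated from 0 to a.
Carrying out the integral gives A² · a/2.
Hence A² = 1/[a/2].
Plugging in a = 1.82 yields A = 1.048.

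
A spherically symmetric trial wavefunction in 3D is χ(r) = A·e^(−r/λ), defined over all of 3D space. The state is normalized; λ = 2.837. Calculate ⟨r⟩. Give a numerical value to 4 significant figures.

By definition ⟨r⟩ = ∫ r |χ(r)|² 4πr² dr.
Evaluating both integrals, ⟨r⟩ = 3·λ/2.
With λ = 2.837, ⟨r⟩ = 4.2555.

⟨r⟩ ≈ 4.256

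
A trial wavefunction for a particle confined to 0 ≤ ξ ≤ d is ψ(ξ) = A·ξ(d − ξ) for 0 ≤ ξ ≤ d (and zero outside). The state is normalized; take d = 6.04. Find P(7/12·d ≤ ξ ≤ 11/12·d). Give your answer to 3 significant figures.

|ψ|² is the probability density, so P = ∫_{7/12·d}^{11/12·d} |ψ|² dξ.
The normalization integral ∫|ψ|²dξ over the whole domain equals d^5/30·A², and A² cancels in the ratio.
Let u = ξ/d; then A² and the length scale cancel, so P = ∫_{7/12}^{11/12} u^2·(1 - u)^2 du ÷ ∫_{0}^{1} u^2·(1 - u)^2 du.
With ∫ u^2·(1 - u)^2 du = u^3·(6·u^2 - 15·u + 10)/30 + C, the region integral is ≈ 0.011384 and the full one is 1/30.
The result is P = 0.3415.

P ≈ 0.342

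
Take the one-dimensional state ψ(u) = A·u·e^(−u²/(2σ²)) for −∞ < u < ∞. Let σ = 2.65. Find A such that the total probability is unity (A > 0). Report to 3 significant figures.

Require ∫ |ψ|² du = 1 over the whole domain.
With ∫_{−∞}^{∞} u^(2m) e^(−αu²) du = (2m−1)!!·√π / (2^m α^(m+1/2)), with ψ = A·u·e^(−u²/(2σ²)), the integral evaluates to A²·[√(π)·σ^3/2].
Plugging in σ = 2.65 yields A = 0.2462.

A ≈ 0.246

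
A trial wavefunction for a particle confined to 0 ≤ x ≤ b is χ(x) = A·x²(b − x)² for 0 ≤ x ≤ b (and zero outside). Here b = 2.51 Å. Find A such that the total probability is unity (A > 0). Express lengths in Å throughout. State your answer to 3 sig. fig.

Require ∫ |χ|² dx = 1 over the whole domain.
Expanding the polynomial and integrating term by term, ∫|χ|² dx = A²·(b^9/630).
So A² = (b^9/630)^(−1).
With b = 2.51: A² = 0.1593 and A = 0.3992.

A ≈ 0.399 Å^(-9/2)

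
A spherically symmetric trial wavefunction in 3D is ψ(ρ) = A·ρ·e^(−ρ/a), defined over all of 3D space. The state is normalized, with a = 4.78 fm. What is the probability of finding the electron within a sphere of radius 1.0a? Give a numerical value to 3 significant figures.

Integrate the radial probability density 4πρ²|ψ|² over ρ ≤ 1.0a.
A² is fixed by ∫₀^∞ 4πρ²|ψ|² dρ = 1, i.e. A² = (3·π·a^5)^(−1).
Substituting u = ρ/a, A², 4π and the length scale all cancel in the ratio: P = ∫_{0}^{1.0} u^4·e^(-2·u) du / ∫_{0}^{∞} u^4·e^(-2·u) du.
An antiderivative of u^4·e^(-2·u) is -(u^4/2 + u^3 + 3·u^2/2 + 3·u/2 + 3/4)·e^(-2·u); evaluating from 0 to 1.0 gives 3/4 - 21·e^(-2)/4, while the full integral is 3/4.
The region integral divided by the full integral gives P = 0.05265.

P ≈ 0.0527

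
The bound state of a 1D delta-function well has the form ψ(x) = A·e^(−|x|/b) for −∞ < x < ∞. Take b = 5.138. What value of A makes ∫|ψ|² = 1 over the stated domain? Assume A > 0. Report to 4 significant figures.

We need A² ∫|f|² dx = 1, taking the integral from −∞ to ∞.
With ∫₀^∞ x^0 e^(−αx) dx = 0!/α^1, the integral (without the A² prefactor) comes out to b.
So A² = (b)^(−1).
Substituting b = 5.138 gives A² = 0.19463, so A = 0.44117.

A ≈ 0.4412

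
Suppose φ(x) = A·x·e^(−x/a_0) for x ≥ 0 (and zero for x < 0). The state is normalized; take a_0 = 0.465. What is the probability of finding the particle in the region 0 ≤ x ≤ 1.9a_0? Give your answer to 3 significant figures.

P ≈ 0.731

P = ∫_{0}^{1.9a_0} |φ(x)|² dx.
Since A² = 1/(a_0^3/4), this is the region integral divided by the full normalization integral.
In terms of u = x/a_0 (A² and the length scale cancel between numerator and denominator), P = [∫_{0}^{1.9} u^2·e^(-2·u) du] / [∫_{0}^{∞} u^2·e^(-2·u) du].
Using ∫ u^2·e^(-2·u) du = -(2·u^2 + 2·u + 1)·e^(-2·u)/4, the numerator is 1/4 - 601·e^(-19/5)/200 and the denominator is 1/4.
Evaluating gives P = 0.7311.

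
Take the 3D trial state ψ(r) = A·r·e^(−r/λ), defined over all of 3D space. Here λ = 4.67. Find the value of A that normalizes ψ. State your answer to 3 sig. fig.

A ≈ 0.00691

The normalization condition is ∫|ψ|² 4πr² dr = 1 from 0 to ∞.
(Spherical symmetry: dV = 4πr² dr.)
Carrying out the integral gives A² · 3·π·λ^5.
Hence A² = 1/[3·π·λ^5].
With λ = 4.67: A² = 0.00004777 and A = 0.006911.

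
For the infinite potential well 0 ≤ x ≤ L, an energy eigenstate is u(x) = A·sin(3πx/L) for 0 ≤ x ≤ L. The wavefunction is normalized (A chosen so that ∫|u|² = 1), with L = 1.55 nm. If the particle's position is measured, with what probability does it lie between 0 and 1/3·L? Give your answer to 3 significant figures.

P ≈ 0.333

The probability is P = ∫ |u|² dx over [0, 1/3·L].
Since A² = 1/(L/2), this is the region integral divided by the full normalization integral.
In terms of t = x/L (A² and the length scale cancel between numerator and denominator), P = [∫_{0}^{1/3} sin(3·π·t)^2 dt] / [∫_{0}^{1} sin(3·π·t)^2 dt].
An antiderivative of sin(3·π·t)^2 is t/2 - sin(6·π·t)/(12·π); evaluating from 0 to 1/3 gives 1/6, while the full integral is 1/2.
The result is P = 1/3.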